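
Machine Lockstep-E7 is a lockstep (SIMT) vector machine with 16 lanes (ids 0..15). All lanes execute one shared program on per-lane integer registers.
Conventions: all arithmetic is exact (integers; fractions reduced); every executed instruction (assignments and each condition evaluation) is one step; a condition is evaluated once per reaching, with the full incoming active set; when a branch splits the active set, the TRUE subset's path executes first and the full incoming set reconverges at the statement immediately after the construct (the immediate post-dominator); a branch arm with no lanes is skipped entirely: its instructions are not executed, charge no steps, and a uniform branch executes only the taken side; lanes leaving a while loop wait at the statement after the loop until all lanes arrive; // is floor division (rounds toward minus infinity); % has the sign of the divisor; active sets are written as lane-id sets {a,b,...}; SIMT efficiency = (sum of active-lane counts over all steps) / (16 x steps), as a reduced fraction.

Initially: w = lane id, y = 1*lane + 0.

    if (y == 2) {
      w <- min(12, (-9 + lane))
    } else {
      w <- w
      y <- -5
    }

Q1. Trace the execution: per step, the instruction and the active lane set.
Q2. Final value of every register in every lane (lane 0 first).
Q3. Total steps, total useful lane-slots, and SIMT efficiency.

step 0: eval (y == 2)                {0,1,2,3,4,5,6,7,8,9,10,11,12,13,14,15}
step 1: w <- min(12, (-9 + lane))    {2}
step 2: w <- w                       {0,1,3,4,5,6,7,8,9,10,11,12,13,14,15}
step 3: y <- -5                      {0,1,3,4,5,6,7,8,9,10,11,12,13,14,15}

Answer: 4 steps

w: 0,1,-7,3,4,5,6,7,8,9,10,11,12,13,14,15
y: -5,-5,2,-5,-5,-5,-5,-5,-5,-5,-5,-5,-5,-5,-5,-5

steps = 4; useful = 47; efficiency = 47/64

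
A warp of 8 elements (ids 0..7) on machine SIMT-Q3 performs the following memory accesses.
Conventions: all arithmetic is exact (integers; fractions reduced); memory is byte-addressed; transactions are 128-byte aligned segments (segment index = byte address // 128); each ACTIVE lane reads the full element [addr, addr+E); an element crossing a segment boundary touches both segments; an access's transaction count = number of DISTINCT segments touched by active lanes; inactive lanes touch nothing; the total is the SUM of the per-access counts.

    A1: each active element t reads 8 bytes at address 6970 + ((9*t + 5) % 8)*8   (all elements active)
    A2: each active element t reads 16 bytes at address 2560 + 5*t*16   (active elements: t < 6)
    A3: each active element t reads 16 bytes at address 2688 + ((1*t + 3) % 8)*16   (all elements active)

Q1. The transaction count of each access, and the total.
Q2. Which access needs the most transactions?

A1: 1 transaction
A2: 4 transactions
A3: 1 transaction

Answer: 1,4,1; total 6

Answer: A2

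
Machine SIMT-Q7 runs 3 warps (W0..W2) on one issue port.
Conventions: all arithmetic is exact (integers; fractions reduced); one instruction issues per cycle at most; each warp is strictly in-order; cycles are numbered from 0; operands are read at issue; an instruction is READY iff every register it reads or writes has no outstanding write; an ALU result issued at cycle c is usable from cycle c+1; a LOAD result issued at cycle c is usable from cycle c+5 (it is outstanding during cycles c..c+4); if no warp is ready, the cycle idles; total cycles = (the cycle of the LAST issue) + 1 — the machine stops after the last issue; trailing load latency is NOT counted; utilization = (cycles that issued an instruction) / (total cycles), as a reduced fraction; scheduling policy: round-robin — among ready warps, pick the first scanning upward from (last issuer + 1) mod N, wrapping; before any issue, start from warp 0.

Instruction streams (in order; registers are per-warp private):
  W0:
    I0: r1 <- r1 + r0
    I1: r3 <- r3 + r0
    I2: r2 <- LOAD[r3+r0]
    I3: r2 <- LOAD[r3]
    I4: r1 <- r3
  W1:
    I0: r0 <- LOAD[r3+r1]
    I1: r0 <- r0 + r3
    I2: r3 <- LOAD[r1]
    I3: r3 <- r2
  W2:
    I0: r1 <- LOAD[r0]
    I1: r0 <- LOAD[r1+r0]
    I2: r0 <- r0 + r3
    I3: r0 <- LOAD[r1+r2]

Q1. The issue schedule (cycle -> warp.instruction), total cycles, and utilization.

cycle 0: W0.I0
cycle 1: W1.I0
cycle 2: W2.I0
cycle 3: W0.I1
cycle 4: W0.I2
cycle 5: idle
cycle 6: W1.I1
cycle 7: W2.I1
cycle 8: W1.I2
cycle 9: W0.I3
cycle 10: W0.I4
cycle 11: idle
cycle 12: W2.I2
cycle 13: W1.I3
cycle 14: W2.I3

Answer: 15 cycles, utilization 13/15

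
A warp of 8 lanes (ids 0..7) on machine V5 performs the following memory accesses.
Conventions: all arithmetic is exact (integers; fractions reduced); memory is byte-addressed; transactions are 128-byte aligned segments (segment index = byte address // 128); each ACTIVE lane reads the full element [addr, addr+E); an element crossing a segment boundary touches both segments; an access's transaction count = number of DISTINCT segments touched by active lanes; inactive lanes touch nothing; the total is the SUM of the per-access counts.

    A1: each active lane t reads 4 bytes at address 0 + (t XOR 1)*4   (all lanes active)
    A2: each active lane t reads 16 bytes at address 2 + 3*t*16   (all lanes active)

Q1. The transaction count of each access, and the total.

A1: 1 transaction
A2: 3 transactions

Answer: 1,3; total 4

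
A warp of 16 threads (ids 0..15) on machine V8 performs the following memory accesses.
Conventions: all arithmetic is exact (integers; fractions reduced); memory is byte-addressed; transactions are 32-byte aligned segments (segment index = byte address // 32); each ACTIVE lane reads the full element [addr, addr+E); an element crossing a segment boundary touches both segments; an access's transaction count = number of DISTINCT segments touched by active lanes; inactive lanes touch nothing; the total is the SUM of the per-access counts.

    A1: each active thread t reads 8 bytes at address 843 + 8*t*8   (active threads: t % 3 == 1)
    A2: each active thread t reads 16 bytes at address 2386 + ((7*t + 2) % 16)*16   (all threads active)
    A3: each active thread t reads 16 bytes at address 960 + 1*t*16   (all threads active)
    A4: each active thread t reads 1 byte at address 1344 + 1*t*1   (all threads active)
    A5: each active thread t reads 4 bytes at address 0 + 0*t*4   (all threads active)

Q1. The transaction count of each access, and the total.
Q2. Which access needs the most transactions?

A1: 5 transactions
A2: 9 transactions
A3: 8 transactions
A4: 1 transaction
A5: 1 transaction

Answer: 5,9,8,1,1; total 24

Answer: A2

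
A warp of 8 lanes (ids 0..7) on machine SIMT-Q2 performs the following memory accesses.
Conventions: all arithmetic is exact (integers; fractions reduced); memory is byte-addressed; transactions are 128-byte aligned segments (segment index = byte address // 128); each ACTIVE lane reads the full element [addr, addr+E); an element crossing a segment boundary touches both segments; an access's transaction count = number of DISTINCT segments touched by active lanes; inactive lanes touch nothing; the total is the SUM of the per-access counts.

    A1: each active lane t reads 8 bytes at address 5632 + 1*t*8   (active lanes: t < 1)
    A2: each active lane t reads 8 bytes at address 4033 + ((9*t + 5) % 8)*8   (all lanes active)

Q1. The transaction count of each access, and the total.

A1: 1 transaction
A2: 2 transactions

Answer: 1,2; total 3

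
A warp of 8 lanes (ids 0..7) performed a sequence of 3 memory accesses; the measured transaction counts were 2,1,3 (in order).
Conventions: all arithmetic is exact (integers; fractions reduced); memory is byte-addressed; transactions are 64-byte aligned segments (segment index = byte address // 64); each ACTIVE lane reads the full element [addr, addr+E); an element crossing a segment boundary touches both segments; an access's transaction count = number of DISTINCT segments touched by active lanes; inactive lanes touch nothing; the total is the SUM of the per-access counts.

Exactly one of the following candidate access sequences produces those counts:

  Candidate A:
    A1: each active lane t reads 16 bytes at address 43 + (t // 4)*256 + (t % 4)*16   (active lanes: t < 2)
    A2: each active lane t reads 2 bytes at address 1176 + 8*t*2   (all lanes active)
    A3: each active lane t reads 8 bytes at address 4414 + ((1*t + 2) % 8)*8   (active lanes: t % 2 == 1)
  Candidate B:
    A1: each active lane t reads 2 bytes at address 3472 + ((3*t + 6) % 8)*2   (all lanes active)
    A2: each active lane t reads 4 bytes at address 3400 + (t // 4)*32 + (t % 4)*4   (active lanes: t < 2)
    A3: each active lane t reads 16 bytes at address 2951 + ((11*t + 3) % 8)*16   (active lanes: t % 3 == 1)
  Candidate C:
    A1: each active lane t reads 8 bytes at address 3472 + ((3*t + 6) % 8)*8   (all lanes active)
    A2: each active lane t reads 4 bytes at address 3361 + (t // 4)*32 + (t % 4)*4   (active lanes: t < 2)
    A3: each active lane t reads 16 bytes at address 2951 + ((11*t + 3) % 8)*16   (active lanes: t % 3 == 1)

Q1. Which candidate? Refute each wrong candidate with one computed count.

A: A2 gives 3 transactions, not 1
B: A1 gives 1 transaction, not 2
C: all counts match (2,1,3)

Answer: C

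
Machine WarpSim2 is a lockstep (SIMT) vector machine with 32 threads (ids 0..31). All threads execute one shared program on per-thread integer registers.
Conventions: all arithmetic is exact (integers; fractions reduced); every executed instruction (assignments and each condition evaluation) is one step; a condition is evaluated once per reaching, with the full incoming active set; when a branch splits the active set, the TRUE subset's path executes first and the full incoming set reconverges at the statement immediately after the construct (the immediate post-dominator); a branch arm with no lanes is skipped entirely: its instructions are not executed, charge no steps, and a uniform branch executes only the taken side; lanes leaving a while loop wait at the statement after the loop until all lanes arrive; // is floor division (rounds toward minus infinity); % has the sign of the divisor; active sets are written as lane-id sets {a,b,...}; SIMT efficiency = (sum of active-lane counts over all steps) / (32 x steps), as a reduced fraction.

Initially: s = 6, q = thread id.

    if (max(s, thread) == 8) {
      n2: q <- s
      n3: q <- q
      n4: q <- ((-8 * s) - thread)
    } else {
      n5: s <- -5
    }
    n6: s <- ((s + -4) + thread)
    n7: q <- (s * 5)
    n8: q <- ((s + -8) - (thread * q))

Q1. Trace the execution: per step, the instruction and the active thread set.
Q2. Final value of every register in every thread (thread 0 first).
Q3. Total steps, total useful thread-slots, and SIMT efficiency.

step 0: eval (max(s, thread) == 8)   {0,1,2,3,4,5,6,7,8,9,10,11,12,13,14,15,16,17,18,19,20,21,22,23,24,25,26,27,28,29,30,31}
step 1: q <- s                       {8}
step 2: q <- q                       {8}
step 3: q <- ((-8 * s) - thread)     {8}
step 4: s <- -5                      {0,1,2,3,4,5,6,7,9,10,11,12,13,14,15,16,17,18,19,20,21,22,23,24,25,26,27,28,29,30,31}
step 5: s <- ((s + -4) + thread)     {0,1,2,3,4,5,6,7,8,9,10,11,12,13,14,15,16,17,18,19,20,21,22,23,24,25,26,27,28,29,30,31}
step 6: q <- (s * 5)                 {0,1,2,3,4,5,6,7,8,9,10,11,12,13,14,15,16,17,18,19,20,21,22,23,24,25,26,27,28,29,30,31}
step 7: q <- ((s + -8) - (thread * q)) {0,1,2,3,4,5,6,7,8,9,10,11,12,13,14,15,16,17,18,19,20,21,22,23,24,25,26,27,28,29,30,31}

Answer: 8 steps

s: -9,-8,-7,-6,-5,-4,-3,-2,10,0,1,2,3,4,5,6,7,8,9,10,11,12,13,14,15,16,17,18,19,20,21,22
q: -17,24,55,76,87,88,79,60,-398,-8,-57,-116,-185,-264,-353,-452,-561,-680,-809,-948,-1097,-1256,-1425,-1604,-1793,-1992,-2201,-2420,-2649,-2888,-3137,-3396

steps = 8; useful = 162; efficiency = 162/256 = 81/128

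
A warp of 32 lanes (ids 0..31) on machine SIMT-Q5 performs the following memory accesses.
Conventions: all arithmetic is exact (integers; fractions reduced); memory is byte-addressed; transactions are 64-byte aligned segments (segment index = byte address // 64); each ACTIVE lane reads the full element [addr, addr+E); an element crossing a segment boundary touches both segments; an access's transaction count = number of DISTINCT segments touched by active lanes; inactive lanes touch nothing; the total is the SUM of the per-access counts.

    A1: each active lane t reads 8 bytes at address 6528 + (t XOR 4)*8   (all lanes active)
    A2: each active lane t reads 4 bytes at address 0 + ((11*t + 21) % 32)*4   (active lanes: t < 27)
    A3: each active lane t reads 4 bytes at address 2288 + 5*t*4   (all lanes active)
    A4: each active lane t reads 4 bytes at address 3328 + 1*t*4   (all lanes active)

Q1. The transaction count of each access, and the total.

A1: 4 transactions
A2: 2 transactions
A3: 11 transactions
A4: 2 transactions

Answer: 4,2,11,2; total 19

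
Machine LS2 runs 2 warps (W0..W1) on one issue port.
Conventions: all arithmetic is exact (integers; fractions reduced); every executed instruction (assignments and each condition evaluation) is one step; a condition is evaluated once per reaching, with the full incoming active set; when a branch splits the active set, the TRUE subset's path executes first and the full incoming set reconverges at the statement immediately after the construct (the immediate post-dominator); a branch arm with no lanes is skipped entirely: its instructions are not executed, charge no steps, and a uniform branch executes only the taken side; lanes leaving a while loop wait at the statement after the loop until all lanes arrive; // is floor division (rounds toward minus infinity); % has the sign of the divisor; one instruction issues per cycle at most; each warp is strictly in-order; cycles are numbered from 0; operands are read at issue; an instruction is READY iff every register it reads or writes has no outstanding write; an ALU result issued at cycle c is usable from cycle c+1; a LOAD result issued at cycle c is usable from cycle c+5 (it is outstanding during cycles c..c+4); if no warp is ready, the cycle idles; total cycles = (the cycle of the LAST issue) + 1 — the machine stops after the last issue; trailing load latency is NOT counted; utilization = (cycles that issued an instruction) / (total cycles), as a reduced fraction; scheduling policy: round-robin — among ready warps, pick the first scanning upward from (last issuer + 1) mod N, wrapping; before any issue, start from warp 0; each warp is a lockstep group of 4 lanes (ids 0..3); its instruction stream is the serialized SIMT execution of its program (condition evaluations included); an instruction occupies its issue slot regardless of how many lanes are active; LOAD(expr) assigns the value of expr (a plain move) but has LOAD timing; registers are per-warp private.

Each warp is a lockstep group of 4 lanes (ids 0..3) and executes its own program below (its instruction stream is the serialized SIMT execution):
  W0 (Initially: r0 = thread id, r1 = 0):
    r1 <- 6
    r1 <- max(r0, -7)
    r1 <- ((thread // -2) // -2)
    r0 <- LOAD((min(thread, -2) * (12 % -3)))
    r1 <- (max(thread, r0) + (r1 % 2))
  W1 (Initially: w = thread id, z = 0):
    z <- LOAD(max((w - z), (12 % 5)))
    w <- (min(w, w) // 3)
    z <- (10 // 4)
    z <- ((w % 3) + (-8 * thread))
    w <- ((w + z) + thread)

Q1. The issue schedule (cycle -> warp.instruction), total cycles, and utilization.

cycle 0: W0.I0
cycle 1: W1.I0
cycle 2: W0.I1
cycle 3: W1.I1
cycle 4: W0.I2
cycle 5: W0.I3
cycle 6: W1.I2
cycle 7: W1.I3
cycle 8: W1.I4
cycle 9: idle
cycle 10: W0.I4

Answer: 11 cycles, utilization 10/11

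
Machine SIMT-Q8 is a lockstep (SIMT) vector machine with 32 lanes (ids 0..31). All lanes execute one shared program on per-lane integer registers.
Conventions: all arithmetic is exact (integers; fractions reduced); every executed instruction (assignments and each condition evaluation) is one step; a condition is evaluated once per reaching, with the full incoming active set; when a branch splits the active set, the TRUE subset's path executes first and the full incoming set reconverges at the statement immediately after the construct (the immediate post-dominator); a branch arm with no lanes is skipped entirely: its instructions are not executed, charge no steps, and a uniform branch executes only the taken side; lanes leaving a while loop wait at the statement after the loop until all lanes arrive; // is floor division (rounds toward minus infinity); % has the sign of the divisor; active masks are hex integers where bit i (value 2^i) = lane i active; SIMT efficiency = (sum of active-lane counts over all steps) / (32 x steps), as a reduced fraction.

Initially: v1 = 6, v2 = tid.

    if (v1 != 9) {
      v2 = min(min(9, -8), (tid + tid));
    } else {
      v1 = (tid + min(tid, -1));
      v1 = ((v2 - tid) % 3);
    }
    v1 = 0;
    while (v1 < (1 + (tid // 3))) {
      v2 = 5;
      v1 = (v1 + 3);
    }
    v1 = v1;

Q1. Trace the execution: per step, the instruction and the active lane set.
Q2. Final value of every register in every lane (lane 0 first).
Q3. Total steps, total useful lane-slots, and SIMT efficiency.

step 0: eval (v1 != 9)               0xffffffff
step 1: v2 <- min(min(9, -8), (tid + tid)) 0xffffffff
step 2: v1 <- 0                      0xffffffff
step 3: eval (v1 < (1 + (tid // 3))) 0xffffffff
step 4: v2 <- 5                      0xffffffff
step 5: v1 <- (v1 + 3)               0xffffffff
step 6: eval (v1 < (1 + (tid // 3))) 0xffffffff
step 7: v2 <- 5                      0xfffffe00
step 8: v1 <- (v1 + 3)               0xfffffe00
step 9: eval (v1 < (1 + (tid // 3))) 0xfffffe00
step 10: v2 <- 5                      0xfffc0000
step 11: v1 <- (v1 + 3)               0xfffc0000
step 12: eval (v1 < (1 + (tid // 3))) 0xfffc0000
step 13: v2 <- 5                      0xf8000000
step 14: v1 <- (v1 + 3)               0xf8000000
step 15: eval (v1 < (1 + (tid // 3))) 0xf8000000
step 16: v1 <- v1                     0xffffffff

Answer: 17 steps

v1: 3,3,3,3,3,3,3,3,3,6,6,6,6,6,6,6,6,6,9,9,9,9,9,9,9,9,9,12,12,12,12,12
v2: 5,5,5,5,5,5,5,5,5,5,5,5,5,5,5,5,5,5,5,5,5,5,5,5,5,5,5,5,5,5,5,5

steps = 17; useful = 382; efficiency = 382/544 = 191/272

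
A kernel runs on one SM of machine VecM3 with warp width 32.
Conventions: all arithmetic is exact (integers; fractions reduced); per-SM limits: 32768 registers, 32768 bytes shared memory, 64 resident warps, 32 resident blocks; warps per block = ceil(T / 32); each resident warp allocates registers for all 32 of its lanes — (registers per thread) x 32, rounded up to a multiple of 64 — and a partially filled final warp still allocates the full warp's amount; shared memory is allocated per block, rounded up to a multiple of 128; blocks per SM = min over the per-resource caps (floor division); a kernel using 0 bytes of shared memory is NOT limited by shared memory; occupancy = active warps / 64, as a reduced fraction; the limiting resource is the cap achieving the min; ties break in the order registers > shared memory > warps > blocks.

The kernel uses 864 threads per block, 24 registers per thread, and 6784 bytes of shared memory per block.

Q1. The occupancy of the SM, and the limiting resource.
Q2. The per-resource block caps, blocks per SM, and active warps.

Answer: occupancy 27/64, limited by registers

registers: 1 block
shared memory: 4 blocks
warps: 2 blocks
blocks: 32 blocks

Answer: 1 block, 27 active warps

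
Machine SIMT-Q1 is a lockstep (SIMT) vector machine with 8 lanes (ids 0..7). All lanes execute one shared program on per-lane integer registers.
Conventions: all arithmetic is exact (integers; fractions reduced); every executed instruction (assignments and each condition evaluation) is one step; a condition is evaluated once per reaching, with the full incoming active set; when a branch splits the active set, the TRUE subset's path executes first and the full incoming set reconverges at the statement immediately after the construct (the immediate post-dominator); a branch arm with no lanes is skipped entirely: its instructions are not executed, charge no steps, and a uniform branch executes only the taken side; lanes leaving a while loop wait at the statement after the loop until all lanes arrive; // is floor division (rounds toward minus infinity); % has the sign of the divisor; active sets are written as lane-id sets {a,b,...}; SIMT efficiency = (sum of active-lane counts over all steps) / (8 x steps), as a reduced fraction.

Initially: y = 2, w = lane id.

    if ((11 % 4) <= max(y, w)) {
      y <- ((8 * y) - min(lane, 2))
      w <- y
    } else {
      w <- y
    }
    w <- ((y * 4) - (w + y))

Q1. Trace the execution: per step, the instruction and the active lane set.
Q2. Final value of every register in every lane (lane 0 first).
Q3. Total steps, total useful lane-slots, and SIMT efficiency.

step 0: eval ((11 % 4) <= max(y, w)) {0,1,2,3,4,5,6,7}
step 1: y <- ((8 * y) - min(lane, 2)) {3,4,5,6,7}
step 2: w <- y                       {3,4,5,6,7}
step 3: w <- y                       {0,1,2}
step 4: w <- ((y * 4) - (w + y))     {0,1,2,3,4,5,6,7}

Answer: 5 steps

y: 2,2,2,14,14,14,14,14
w: 4,4,4,28,28,28,28,28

steps = 5; useful = 29; efficiency = 29/40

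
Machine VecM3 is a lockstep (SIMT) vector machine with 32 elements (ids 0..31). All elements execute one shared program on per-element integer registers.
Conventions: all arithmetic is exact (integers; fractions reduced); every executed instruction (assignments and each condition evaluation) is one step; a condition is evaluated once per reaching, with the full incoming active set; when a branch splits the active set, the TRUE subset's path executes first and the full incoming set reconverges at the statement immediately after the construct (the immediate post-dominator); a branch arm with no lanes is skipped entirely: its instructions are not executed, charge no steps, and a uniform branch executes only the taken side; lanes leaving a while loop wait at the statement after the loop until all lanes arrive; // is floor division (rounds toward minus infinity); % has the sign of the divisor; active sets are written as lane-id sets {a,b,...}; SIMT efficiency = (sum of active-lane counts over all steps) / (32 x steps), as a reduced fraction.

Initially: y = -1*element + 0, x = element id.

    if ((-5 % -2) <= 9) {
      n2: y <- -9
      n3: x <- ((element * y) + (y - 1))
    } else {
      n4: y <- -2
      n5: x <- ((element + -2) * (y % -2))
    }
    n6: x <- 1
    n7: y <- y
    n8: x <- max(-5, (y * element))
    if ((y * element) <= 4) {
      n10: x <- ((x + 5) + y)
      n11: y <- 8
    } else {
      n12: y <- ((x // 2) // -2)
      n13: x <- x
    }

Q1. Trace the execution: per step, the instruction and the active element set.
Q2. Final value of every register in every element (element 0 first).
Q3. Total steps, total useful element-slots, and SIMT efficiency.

step 0: eval ((-5 % -2) <= 9)        {0,1,2,3,4,5,6,7,8,9,10,11,12,13,14,15,16,17,18,19,20,21,22,23,24,25,26,27,28,29,30,31}
step 1: y <- -9                      {0,1,2,3,4,5,6,7,8,9,10,11,12,13,14,15,16,17,18,19,20,21,22,23,24,25,26,27,28,29,30,31}
step 2: x <- ((element * y) + (y - 1)) {0,1,2,3,4,5,6,7,8,9,10,11,12,13,14,15,16,17,18,19,20,21,22,23,24,25,26,27,28,29,30,31}
step 3: x <- 1                       {0,1,2,3,4,5,6,7,8,9,10,11,12,13,14,15,16,17,18,19,20,21,22,23,24,25,26,27,28,29,30,31}
step 4: y <- y                       {0,1,2,3,4,5,6,7,8,9,10,11,12,13,14,15,16,17,18,19,20,21,22,23,24,25,26,27,28,29,30,31}
step 5: x <- max(-5, (y * element))  {0,1,2,3,4,5,6,7,8,9,10,11,12,13,14,15,16,17,18,19,20,21,22,23,24,25,26,27,28,29,30,31}
step 6: eval ((y * element) <= 4)    {0,1,2,3,4,5,6,7,8,9,10,11,12,13,14,15,16,17,18,19,20,21,22,23,24,25,26,27,28,29,30,31}
step 7: x <- ((x + 5) + y)           {0,1,2,3,4,5,6,7,8,9,10,11,12,13,14,15,16,17,18,19,20,21,22,23,24,25,26,27,28,29,30,31}
step 8: y <- 8                       {0,1,2,3,4,5,6,7,8,9,10,11,12,13,14,15,16,17,18,19,20,21,22,23,24,25,26,27,28,29,30,31}

Answer: 9 steps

y: 8,8,8,8,8,8,8,8,8,8,8,8,8,8,8,8,8,8,8,8,8,8,8,8,8,8,8,8,8,8,8,8
x: -4,-9,-9,-9,-9,-9,-9,-9,-9,-9,-9,-9,-9,-9,-9,-9,-9,-9,-9,-9,-9,-9,-9,-9,-9,-9,-9,-9,-9,-9,-9,-9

steps = 9; useful = 288; efficiency = 288/288 = 1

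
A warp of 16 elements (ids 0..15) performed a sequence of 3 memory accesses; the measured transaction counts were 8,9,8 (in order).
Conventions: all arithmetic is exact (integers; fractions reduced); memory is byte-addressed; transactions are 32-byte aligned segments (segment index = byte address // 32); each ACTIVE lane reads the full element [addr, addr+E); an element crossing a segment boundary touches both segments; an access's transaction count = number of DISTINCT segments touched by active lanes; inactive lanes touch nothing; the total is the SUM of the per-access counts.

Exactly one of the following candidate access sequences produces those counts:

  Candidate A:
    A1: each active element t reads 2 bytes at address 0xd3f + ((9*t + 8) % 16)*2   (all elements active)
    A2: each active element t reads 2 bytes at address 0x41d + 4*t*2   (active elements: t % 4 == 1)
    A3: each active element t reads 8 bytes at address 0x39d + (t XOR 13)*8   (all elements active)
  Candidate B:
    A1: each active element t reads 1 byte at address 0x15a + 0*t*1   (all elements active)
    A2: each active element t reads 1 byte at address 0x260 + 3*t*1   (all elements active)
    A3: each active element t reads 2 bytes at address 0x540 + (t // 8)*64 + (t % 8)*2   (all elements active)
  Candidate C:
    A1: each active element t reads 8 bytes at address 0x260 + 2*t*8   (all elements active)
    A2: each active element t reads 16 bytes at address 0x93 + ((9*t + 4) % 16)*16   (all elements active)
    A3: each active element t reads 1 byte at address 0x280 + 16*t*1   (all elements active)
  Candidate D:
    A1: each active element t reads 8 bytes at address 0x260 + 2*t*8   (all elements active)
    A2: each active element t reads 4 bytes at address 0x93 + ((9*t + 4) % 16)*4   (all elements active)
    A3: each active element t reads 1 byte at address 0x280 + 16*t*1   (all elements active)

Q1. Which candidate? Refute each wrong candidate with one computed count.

A: A1 gives 2 transactions, not 8
B: A1 gives 1 transaction, not 8
D: A2 gives 3 transactions, not 9
C: all counts match (8,9,8)

Answer: C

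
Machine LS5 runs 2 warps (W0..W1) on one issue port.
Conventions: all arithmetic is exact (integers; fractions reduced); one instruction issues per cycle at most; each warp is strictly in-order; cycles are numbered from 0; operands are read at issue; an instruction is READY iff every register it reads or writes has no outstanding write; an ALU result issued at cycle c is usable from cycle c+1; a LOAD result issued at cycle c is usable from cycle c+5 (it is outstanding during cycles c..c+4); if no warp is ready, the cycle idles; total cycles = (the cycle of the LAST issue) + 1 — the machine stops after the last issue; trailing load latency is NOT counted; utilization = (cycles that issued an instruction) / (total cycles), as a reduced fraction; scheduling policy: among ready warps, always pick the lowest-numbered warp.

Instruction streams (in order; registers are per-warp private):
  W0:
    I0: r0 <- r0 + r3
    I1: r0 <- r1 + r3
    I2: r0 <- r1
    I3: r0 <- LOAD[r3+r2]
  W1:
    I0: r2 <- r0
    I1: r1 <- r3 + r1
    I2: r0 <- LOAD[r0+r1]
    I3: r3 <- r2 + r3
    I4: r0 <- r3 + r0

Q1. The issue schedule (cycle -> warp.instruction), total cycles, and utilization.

cycle 0: W0.I0
cycle 1: W0.I1
cycle 2: W0.I2
cycle 3: W0.I3
cycle 4: W1.I0
cycle 5: W1.I1
cycle 6: W1.I2
cycle 7: W1.I3
cycle 8: idle
cycle 9: idle
cycle 10: idle
cycle 11: W1.I4

Answer: 12 cycles, utilization 3/4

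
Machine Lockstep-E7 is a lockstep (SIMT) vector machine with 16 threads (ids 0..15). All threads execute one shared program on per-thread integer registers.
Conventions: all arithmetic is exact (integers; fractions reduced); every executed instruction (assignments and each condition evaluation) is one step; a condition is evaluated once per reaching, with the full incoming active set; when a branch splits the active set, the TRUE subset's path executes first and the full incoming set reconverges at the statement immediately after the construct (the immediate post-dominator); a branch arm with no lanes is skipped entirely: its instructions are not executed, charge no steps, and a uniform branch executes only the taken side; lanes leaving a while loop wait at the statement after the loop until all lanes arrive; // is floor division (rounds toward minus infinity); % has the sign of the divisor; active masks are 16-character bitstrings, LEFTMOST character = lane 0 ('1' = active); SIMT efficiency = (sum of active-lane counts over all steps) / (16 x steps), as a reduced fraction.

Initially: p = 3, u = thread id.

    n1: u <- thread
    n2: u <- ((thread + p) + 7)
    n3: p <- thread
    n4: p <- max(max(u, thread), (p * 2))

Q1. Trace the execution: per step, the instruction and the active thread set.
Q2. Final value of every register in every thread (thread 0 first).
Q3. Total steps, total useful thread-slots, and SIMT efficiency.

step 0: u <- thread                  1111111111111111
step 1: u <- ((thread + p) + 7)      1111111111111111
step 2: p <- thread                  1111111111111111
step 3: p <- max(max(u, thread), (p * 2)) 1111111111111111

Answer: 4 steps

p: 10,11,12,13,14,15,16,17,18,19,20,22,24,26,28,30
u: 10,11,12,13,14,15,16,17,18,19,20,21,22,23,24,25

steps = 4; useful = 64; efficiency = 64/64 = 1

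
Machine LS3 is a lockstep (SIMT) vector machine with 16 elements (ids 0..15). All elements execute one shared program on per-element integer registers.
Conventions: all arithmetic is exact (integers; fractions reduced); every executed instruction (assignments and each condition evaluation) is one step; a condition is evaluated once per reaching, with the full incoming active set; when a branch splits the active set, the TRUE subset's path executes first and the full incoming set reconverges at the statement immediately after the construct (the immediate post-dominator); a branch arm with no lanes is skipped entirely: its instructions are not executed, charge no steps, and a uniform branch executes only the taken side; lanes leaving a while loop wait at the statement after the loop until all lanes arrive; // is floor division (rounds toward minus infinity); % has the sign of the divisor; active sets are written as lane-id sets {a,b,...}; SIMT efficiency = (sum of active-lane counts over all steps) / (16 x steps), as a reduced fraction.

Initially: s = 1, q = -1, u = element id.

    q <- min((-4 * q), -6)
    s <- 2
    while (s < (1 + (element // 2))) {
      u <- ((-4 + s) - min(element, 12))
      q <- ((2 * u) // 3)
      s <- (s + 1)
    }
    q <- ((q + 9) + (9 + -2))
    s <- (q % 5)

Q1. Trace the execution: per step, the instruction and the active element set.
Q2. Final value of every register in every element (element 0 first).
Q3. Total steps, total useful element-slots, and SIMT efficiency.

step 0: q <- min((-4 * q), -6)       {0,1,2,3,4,5,6,7,8,9,10,11,12,13,14,15}
step 1: s <- 2                       {0,1,2,3,4,5,6,7,8,9,10,11,12,13,14,15}
step 2: eval (s < (1 + (element // 2))) {0,1,2,3,4,5,6,7,8,9,10,11,12,13,14,15}
step 3: u <- ((-4 + s) - min(element, 12)) {4,5,6,7,8,9,10,11,12,13,14,15}
step 4: q <- ((2 * u) // 3)          {4,5,6,7,8,9,10,11,12,13,14,15}
step 5: s <- (s + 1)                 {4,5,6,7,8,9,10,11,12,13,14,15}
step 6: eval (s < (1 + (element // 2))) {4,5,6,7,8,9,10,11,12,13,14,15}
step 7: u <- ((-4 + s) - min(element, 12)) {6,7,8,9,10,11,12,13,14,15}
step 8: q <- ((2 * u) // 3)          {6,7,8,9,10,11,12,13,14,15}
step 9: s <- (s + 1)                 {6,7,8,9,10,11,12,13,14,15}
step 10: eval (s < (1 + (element // 2))) {6,7,8,9,10,11,12,13,14,15}
step 11: u <- ((-4 + s) - min(element, 12)) {8,9,10,11,12,13,14,15}
step 12: q <- ((2 * u) // 3)          {8,9,10,11,12,13,14,15}
step 13: s <- (s + 1)                 {8,9,10,11,12,13,14,15}
step 14: eval (s < (1 + (element // 2))) {8,9,10,11,12,13,14,15}
step 15: u <- ((-4 + s) - min(element, 12)) {10,11,12,13,14,15}
step 16: q <- ((2 * u) // 3)          {10,11,12,13,14,15}
step 17: s <- (s + 1)                 {10,11,12,13,14,15}
step 18: eval (s < (1 + (element // 2))) {10,11,12,13,14,15}
step 19: u <- ((-4 + s) - min(element, 12)) {12,13,14,15}
step 20: q <- ((2 * u) // 3)          {12,13,14,15}
step 21: s <- (s + 1)                 {12,13,14,15}
step 22: eval (s < (1 + (element // 2))) {12,13,14,15}
step 23: u <- ((-4 + s) - min(element, 12)) {14,15}
step 24: q <- ((2 * u) // 3)          {14,15}
step 25: s <- (s + 1)                 {14,15}
step 26: eval (s < (1 + (element // 2))) {14,15}
step 27: q <- ((q + 9) + (9 + -2))    {0,1,2,3,4,5,6,7,8,9,10,11,12,13,14,15}
step 28: s <- (q % 5)                 {0,1,2,3,4,5,6,7,8,9,10,11,12,13,14,15}

Answer: 29 steps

s: 0,0,0,0,2,1,1,0,0,0,0,4,4,4,0,0
q: 10,10,10,10,12,11,11,10,10,10,10,9,9,9,10,10
u: 0,1,2,3,-6,-7,-7,-8,-8,-9,-9,-10,-10,-10,-9,-9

steps = 29; useful = 248; efficiency = 248/464 = 31/58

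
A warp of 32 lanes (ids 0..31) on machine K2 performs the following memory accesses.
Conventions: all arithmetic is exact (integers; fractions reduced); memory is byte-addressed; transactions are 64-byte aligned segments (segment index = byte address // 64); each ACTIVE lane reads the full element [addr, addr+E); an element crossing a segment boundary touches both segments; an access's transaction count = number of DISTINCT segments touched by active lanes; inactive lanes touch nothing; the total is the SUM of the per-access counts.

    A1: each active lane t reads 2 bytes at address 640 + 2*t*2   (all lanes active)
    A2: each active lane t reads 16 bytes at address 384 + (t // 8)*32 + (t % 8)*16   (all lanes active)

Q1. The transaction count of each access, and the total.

A1: 2 transactions
A2: 4 transactions

Answer: 2,4; total 6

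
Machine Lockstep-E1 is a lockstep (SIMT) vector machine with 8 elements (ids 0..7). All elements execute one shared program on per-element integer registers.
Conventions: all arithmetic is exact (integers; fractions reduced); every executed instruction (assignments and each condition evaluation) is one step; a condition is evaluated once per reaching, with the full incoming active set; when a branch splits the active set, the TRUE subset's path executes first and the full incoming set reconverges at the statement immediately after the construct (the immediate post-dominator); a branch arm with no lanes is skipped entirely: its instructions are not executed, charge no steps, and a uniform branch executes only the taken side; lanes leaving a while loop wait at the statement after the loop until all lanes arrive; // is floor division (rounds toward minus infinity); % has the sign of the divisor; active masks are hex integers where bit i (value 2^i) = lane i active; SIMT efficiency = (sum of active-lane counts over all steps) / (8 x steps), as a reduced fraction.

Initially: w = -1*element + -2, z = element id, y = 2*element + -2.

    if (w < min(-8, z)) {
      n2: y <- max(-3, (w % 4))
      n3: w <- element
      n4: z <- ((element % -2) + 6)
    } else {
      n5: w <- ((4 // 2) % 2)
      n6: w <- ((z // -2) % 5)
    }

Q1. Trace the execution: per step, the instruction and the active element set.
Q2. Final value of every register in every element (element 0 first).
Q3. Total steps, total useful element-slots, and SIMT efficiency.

step 0: eval (w < min(-8, z))        0xff
step 1: y <- max(-3, (w % 4))        0x80
step 2: w <- element                 0x80
step 3: z <- ((element % -2) + 6)    0x80
step 4: w <- ((4 // 2) % 2)          0x7f
step 5: w <- ((z // -2) % 5)         0x7f

Answer: 6 steps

w: 0,4,4,3,3,2,2,7
z: 0,1,2,3,4,5,6,5
y: -2,0,2,4,6,8,10,3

steps = 6; useful = 25; efficiency = 25/48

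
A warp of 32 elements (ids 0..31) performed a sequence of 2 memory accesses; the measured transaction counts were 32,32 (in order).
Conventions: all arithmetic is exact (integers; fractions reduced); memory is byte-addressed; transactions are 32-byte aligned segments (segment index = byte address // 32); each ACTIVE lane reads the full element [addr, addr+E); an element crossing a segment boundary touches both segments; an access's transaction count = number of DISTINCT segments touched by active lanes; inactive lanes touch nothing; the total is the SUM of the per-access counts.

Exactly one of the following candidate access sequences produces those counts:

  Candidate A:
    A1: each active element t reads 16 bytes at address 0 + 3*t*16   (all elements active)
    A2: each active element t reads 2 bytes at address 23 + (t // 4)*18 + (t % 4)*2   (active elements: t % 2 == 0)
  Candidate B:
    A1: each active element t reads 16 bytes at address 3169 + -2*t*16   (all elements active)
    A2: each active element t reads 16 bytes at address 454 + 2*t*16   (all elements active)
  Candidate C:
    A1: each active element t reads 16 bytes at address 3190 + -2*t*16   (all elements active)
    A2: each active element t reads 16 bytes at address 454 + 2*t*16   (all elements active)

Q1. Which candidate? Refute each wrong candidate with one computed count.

A: A2 gives 5 transactions, not 32
C: A1 gives 33 transactions, not 32
B: all counts match (32,32)

Answer: B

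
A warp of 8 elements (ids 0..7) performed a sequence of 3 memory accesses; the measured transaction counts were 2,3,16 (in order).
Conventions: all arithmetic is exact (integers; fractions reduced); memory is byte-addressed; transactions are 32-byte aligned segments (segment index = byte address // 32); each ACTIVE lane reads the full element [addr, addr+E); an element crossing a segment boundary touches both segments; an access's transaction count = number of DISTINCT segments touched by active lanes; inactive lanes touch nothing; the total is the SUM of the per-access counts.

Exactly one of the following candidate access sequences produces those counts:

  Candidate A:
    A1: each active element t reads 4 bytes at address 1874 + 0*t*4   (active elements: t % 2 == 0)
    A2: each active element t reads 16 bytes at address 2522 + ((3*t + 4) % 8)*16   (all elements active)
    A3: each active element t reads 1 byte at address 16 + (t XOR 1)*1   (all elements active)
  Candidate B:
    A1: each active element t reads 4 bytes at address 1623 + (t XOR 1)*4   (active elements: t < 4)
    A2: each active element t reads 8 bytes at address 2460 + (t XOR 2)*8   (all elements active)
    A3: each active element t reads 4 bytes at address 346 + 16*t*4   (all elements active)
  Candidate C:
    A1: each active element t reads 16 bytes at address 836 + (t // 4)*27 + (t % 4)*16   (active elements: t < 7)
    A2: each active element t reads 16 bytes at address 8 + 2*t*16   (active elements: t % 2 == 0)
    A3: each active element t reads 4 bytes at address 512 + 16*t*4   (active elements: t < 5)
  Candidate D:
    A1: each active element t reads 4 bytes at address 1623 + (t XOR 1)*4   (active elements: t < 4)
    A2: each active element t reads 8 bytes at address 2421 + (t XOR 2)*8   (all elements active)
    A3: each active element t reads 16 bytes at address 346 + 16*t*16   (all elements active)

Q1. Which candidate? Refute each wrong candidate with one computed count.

A: A1 gives 1 transaction, not 2
B: A3 gives 8 transactions, not 16
C: A1 gives 3 transactions, not 2
D: all counts match (2,3,16)

Answer: D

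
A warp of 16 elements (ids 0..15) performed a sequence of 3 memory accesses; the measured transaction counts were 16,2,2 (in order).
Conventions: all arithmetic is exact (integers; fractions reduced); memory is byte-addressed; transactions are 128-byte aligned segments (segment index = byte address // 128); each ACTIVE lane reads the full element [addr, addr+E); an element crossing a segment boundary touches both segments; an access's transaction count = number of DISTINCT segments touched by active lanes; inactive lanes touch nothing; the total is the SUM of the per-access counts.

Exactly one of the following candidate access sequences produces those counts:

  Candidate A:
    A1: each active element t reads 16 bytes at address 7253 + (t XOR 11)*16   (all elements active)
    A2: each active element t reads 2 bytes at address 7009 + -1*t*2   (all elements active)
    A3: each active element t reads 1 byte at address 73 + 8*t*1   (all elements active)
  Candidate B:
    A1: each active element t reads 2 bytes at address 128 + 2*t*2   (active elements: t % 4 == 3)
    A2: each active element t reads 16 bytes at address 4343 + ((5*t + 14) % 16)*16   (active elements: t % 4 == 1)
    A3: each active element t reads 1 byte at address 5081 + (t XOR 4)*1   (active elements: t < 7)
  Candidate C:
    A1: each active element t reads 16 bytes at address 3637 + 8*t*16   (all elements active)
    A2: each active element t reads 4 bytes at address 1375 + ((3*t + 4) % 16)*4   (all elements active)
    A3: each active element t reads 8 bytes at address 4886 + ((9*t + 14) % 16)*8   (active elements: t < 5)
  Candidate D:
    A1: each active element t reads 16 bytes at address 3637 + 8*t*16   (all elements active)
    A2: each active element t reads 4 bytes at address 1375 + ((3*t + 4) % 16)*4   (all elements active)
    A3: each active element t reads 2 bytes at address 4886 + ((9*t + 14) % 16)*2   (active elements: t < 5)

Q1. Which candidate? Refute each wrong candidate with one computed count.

A: A1 gives 3 transactions, not 16
B: A1 gives 1 transaction, not 16
D: A3 gives 1 transaction, not 2
C: all counts match (16,2,2)

Answer: C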